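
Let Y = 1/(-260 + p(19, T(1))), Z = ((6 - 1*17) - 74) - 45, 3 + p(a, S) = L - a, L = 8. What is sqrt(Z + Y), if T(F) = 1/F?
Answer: I*sqrt(9760154)/274 ≈ 11.402*I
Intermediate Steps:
p(a, S) = 5 - a (p(a, S) = -3 + (8 - a) = 5 - a)
Z = -130 (Z = ((6 - 17) - 74) - 45 = (-11 - 74) - 45 = -85 - 45 = -130)
Y = -1/274 (Y = 1/(-260 + (5 - 1*19)) = 1/(-260 + (5 - 19)) = 1/(-260 - 14) = 1/(-274) = -1/274 ≈ -0.0036496)
sqrt(Z + Y) = sqrt(-130 - 1/274) = sqrt(-35621/274) = I*sqrt(9760154)/274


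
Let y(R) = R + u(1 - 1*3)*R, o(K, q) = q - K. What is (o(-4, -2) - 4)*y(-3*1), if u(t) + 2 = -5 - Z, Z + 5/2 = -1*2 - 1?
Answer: -3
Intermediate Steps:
Z = -11/2 (Z = -5/2 + (-1*2 - 1) = -5/2 + (-2 - 1) = -5/2 - 3 = -11/2 ≈ -5.5000)
u(t) = -3/2 (u(t) = -2 + (-5 - 1*(-11/2)) = -2 + (-5 + 11/2) = -2 + ½ = -3/2)
y(R) = -R/2 (y(R) = R - 3*R/2 = -R/2)
(o(-4, -2) - 4)*y(-3*1) = ((-2 - 1*(-4)) - 4)*(-(-3)/2) = ((-2 + 4) - 4)*(-½*(-3)) = (2 - 4)*(3/2) = -2*3/2 = -3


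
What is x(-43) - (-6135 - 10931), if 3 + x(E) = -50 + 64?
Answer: 17077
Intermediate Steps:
x(E) = 11 (x(E) = -3 + (-50 + 64) = -3 + 14 = 11)
x(-43) - (-6135 - 10931) = 11 - (-6135 - 10931) = 11 - 1*(-17066) = 11 + 17066 = 17077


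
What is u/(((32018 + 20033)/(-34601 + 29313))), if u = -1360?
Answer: 7191680/52051 ≈ 138.17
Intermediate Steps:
u/(((32018 + 20033)/(-34601 + 29313))) = -1360*(-34601 + 29313)/(32018 + 20033) = -1360/(52051/(-5288)) = -1360/(52051*(-1/5288)) = -1360/(-52051/5288) = -1360*(-5288/52051) = 7191680/52051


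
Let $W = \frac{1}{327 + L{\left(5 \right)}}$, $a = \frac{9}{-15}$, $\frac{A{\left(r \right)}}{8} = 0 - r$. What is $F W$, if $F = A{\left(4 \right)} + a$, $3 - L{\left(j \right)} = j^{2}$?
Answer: $- \frac{163}{1525} \approx -0.10689$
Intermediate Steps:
$A{\left(r \right)} = - 8 r$ ($A{\left(r \right)} = 8 \left(0 - r\right) = 8 \left(- r\right) = - 8 r$)
$a = - \frac{3}{5}$ ($a = 9 \left(- \frac{1}{15}\right) = - \frac{3}{5} \approx -0.6$)
$L{\left(j \right)} = 3 - j^{2}$
$W = \frac{1}{305}$ ($W = \frac{1}{327 + \left(3 - 5^{2}\right)} = \frac{1}{327 + \left(3 - 25\right)} = \frac{1}{327 - 22} = \frac{1}{305} \approx 0.0032787$)
$F = - \frac{163}{5}$ ($F = \left(-8\right) 4 - \frac{3}{5} = -32 - \frac{3}{5} = - \frac{163}{5} \approx -32.6$)
$F W = \left(- \frac{163}{5}\right) \frac{1}{305} = - \frac{163}{1525}$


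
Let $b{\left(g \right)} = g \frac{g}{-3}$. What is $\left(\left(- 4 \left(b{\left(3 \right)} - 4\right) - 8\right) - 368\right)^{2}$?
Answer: $121104$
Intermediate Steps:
$b{\left(g \right)} = - \frac{g^{2}}{3}$ ($b{\left(g \right)} = g g \left(- \frac{1}{3}\right) = g \left(- \frac{g}{3}\right) = - \frac{g^{2}}{3}$)
$\left(\left(- 4 \left(b{\left(3 \right)} - 4\right) - 8\right) - 368\right)^{2} = \left(\left(- 4 \left(- \frac{3^{2}}{3} - 4\right) - 8\right) - 368\right)^{2} = \left(\left(- 4 \left(\left(- \frac{1}{3}\right) 9 - 4\right) - 8\right) - 368\right)^{2} = \left(\left(- 4 \left(-3 - 4\right) - 8\right) - 368\right)^{2} = \left(\left(\left(-4\right) \left(-7\right) - 8\right) - 368\right)^{2} = \left(\left(28 - 8\right) - 368\right)^{2} = \left(20 - 368\right)^{2} = \left(-348\right)^{2} = 121104$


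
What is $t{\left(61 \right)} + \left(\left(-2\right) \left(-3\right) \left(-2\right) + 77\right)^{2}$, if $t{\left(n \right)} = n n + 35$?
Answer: $7981$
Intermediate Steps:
$t{\left(n \right)} = 35 + n^{2}$ ($t{\left(n \right)} = n^{2} + 35 = 35 + n^{2}$)
$t{\left(61 \right)} + \left(\left(-2\right) \left(-3\right) \left(-2\right) + 77\right)^{2} = \left(35 + 61^{2}\right) + \left(\left(-2\right) \left(-3\right) \left(-2\right) + 77\right)^{2} = \left(35 + 3721\right) + \left(6 \left(-2\right) + 77\right)^{2} = 3756 + \left(-12 + 77\right)^{2} = 3756 + 65^{2} = 3756 + 4225 = 7981$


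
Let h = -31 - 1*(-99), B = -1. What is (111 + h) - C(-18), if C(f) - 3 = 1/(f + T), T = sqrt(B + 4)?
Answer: 18838/107 + sqrt(3)/321 ≈ 176.06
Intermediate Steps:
h = 68 (h = -31 + 99 = 68)
T = sqrt(3) (T = sqrt(-1 + 4) = sqrt(3) ≈ 1.7320)
C(f) = 3 + 1/(f + sqrt(3))
(111 + h) - C(-18) = (111 + 68) - (1 + 3*(-18) + 3*sqrt(3))/(-18 + sqrt(3)) = 179 - (1 - 54 + 3*sqrt(3))/(-18 + sqrt(3)) = 179 - (-53 + 3*sqrt(3))/(-18 + sqrt(3))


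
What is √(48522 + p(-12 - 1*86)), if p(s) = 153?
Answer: 5*√1947 ≈ 220.62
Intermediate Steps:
√(48522 + p(-12 - 1*86)) = √(48522 + 153) = √48675 = 5*√1947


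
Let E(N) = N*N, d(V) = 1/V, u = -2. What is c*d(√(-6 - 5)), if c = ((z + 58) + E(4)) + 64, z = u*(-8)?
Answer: -14*I*√11 ≈ -46.433*I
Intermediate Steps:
z = 16 (z = -2*(-8) = 16)
E(N) = N²
c = 154 (c = ((16 + 58) + 4²) + 64 = (74 + 16) + 64 = 90 + 64 = 154)
c*d(√(-6 - 5)) = 154/(√(-6 - 5)) = 154/(√(-11)) = 154/((I*√11)) = 154*(-I*√11/11) = -14*I*√11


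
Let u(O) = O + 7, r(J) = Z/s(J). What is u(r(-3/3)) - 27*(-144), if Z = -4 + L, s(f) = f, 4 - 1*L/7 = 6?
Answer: 3913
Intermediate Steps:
L = -14 (L = 28 - 7*6 = 28 - 42 = -14)
Z = -18 (Z = -4 - 14 = -18)
r(J) = -18/J
u(O) = 7 + O
u(r(-3/3)) - 27*(-144) = (7 - 18*(-1/1)) - 27*(-144) = (7 - 18/((-3*1/3))) + 3888 = (7 - 18/(-1)) + 3888 = (7 - 18*(-1)) + 3888 = (7 + 18) + 3888 = 25 + 3888 = 3913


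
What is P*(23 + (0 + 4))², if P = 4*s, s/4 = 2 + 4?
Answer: 69984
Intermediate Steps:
s = 24 (s = 4*(2 + 4) = 4*6 = 24)
P = 96 (P = 4*24 = 96)
P*(23 + (0 + 4))² = 96*(23 + (0 + 4))² = 96*(23 + 4)² = 96*27² = 96*729 = 69984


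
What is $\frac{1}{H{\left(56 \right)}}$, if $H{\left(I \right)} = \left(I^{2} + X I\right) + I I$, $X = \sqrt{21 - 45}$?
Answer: $\frac{1}{6284} - \frac{i \sqrt{6}}{351904} \approx 0.00015913 - 6.9607 \cdot 10^{-6} i$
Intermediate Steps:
$X = 2 i \sqrt{6}$ ($X = \sqrt{-24} = 2 i \sqrt{6} \approx 4.899 i$)
$H{\left(I \right)} = 2 I^{2} + 2 i I \sqrt{6}$ ($H{\left(I \right)} = \left(I^{2} + 2 i \sqrt{6} I\right) + I I = \left(I^{2} + 2 i I \sqrt{6}\right) + I^{2} = 2 I^{2} + 2 i I \sqrt{6}$)
$\frac{1}{H{\left(56 \right)}} = \frac{1}{2 \cdot 56 \left(56 + i \sqrt{6}\right)} = \frac{1}{6272 + 112 i \sqrt{6}}$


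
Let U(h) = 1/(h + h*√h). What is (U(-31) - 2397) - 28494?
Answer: (-30891*√31 + 957622*I/31)/(√31 - I) ≈ -30891.0 + 0.0056114*I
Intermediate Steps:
U(h) = 1/(h + h^(3/2))
(U(-31) - 2397) - 28494 = (1/(-31 + (-31)^(3/2)) - 2397) - 28494 = (1/(-31 - 31*I*√31) - 2397) - 28494 = (-2397 + 1/(-31 - 31*I*√31)) - 28494 = -30891 + 1/(-31 - 31*I*√31)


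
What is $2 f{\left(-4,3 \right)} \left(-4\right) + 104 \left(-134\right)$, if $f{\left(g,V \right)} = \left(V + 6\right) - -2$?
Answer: $-14024$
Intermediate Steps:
$f{\left(g,V \right)} = 8 + V$ ($f{\left(g,V \right)} = \left(6 + V\right) + 2 = 8 + V$)
$2 f{\left(-4,3 \right)} \left(-4\right) + 104 \left(-134\right) = 2 \left(8 + 3\right) \left(-4\right) + 104 \left(-134\right) = 2 \cdot 11 \left(-4\right) - 13936 = 22 \left(-4\right) - 13936 = -88 - 13936 = -14024$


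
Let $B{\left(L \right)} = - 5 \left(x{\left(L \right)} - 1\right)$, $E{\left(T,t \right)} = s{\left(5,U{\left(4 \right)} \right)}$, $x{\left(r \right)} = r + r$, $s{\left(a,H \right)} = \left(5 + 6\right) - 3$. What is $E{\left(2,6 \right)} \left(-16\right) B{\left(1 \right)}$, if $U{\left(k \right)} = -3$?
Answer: $640$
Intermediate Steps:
$s{\left(a,H \right)} = 8$ ($s{\left(a,H \right)} = 11 - 3 = 8$)
$x{\left(r \right)} = 2 r$
$E{\left(T,t \right)} = 8$
$B{\left(L \right)} = 5 - 10 L$ ($B{\left(L \right)} = - 5 \left(2 L - 1\right) = - 5 \left(-1 + 2 L\right) = 5 - 10 L$)
$E{\left(2,6 \right)} \left(-16\right) B{\left(1 \right)} = 8 \left(-16\right) \left(5 - 10\right) = - 128 \left(5 - 10\right) = \left(-128\right) \left(-5\right) = 640$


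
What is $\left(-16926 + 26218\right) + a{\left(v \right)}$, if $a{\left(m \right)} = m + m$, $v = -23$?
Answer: $9246$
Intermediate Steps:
$a{\left(m \right)} = 2 m$
$\left(-16926 + 26218\right) + a{\left(v \right)} = \left(-16926 + 26218\right) + 2 \left(-23\right) = 9292 - 46 = 9246$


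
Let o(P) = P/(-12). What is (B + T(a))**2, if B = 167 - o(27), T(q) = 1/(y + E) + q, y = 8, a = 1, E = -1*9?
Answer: 458329/16 ≈ 28646.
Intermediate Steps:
E = -9
o(P) = -P/12 (o(P) = P*(-1/12) = -P/12)
T(q) = -1 + q (T(q) = 1/(8 - 9) + q = 1/(-1) + q = -1 + q)
B = 677/4 (B = 167 - (-1)*27/12 = 167 - 1*(-9/4) = 167 + 9/4 = 677/4 ≈ 169.25)
(B + T(a))**2 = (677/4 + (-1 + 1))**2 = (677/4 + 0)**2 = (677/4)**2 = 458329/16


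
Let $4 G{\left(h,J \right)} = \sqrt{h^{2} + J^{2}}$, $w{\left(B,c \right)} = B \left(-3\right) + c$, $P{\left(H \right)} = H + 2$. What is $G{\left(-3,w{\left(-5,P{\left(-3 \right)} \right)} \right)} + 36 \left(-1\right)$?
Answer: $-36 + \frac{\sqrt{205}}{4} \approx -32.421$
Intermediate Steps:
$P{\left(H \right)} = 2 + H$
$w{\left(B,c \right)} = c - 3 B$ ($w{\left(B,c \right)} = - 3 B + c = c - 3 B$)
$G{\left(h,J \right)} = \frac{\sqrt{J^{2} + h^{2}}}{4}$ ($G{\left(h,J \right)} = \frac{\sqrt{h^{2} + J^{2}}}{4} = \frac{\sqrt{J^{2} + h^{2}}}{4}$)
$G{\left(-3,w{\left(-5,P{\left(-3 \right)} \right)} \right)} + 36 \left(-1\right) = \frac{\sqrt{\left(\left(2 - 3\right) - -15\right)^{2} + \left(-3\right)^{2}}}{4} + 36 \left(-1\right) = \frac{\sqrt{\left(-1 + 15\right)^{2} + 9}}{4} - 36 = \frac{\sqrt{14^{2} + 9}}{4} - 36 = \frac{\sqrt{196 + 9}}{4} - 36 = \frac{\sqrt{205}}{4} - 36 = -36 + \frac{\sqrt{205}}{4}$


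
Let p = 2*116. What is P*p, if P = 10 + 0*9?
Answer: 2320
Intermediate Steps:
p = 232
P = 10 (P = 10 + 0 = 10)
P*p = 10*232 = 2320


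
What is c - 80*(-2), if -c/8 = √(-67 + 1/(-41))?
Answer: 160 - 16*I*√28167/41 ≈ 160.0 - 65.495*I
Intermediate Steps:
c = -16*I*√28167/41 (c = -8*√(-67 + 1/(-41)) = -8*√(-67 - 1/41) = -16*I*√28167/41 ≈ -65.495*I)
c - 80*(-2) = -16*I*√28167/41 - 80*(-2) = -16*I*√28167/41 + 160 = 160 - 16*I*√28167/41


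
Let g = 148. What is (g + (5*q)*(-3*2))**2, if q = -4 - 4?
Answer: 150544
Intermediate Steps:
q = -8
(g + (5*q)*(-3*2))**2 = (148 + (5*(-8))*(-3*2))**2 = (148 - 40*(-6))**2 = (148 + 240)**2 = 388**2 = 150544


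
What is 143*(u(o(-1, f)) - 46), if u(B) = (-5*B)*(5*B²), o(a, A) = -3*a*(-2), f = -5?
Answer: 765622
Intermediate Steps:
o(a, A) = 6*a
u(B) = -25*B³
143*(u(o(-1, f)) - 46) = 143*(-25*(6*(-1))³ - 46) = 143*(-25*(-6)³ - 46) = 143*(-25*(-216) - 46) = 143*(5400 - 46) = 143*5354 = 765622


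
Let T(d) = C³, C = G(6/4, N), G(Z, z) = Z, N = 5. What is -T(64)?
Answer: -27/8 ≈ -3.3750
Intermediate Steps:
C = 3/2 (C = 6/4 = 6*(¼) = 3/2 ≈ 1.5000)
T(d) = 27/8 (T(d) = (3/2)³ = 27/8)
-T(64) = -1*27/8 = -27/8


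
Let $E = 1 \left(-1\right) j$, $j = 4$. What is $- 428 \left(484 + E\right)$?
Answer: $-205440$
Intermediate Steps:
$E = -4$ ($E = 1 \left(-1\right) 4 = \left(-1\right) 4 = -4$)
$- 428 \left(484 + E\right) = - 428 \left(484 - 4\right) = \left(-428\right) 480 = -205440$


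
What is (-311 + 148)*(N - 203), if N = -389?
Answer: 96496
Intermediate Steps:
(-311 + 148)*(N - 203) = (-311 + 148)*(-389 - 203) = -163*(-592) = 96496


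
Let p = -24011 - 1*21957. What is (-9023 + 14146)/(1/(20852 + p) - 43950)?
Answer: -128669268/1103848201 ≈ -0.11656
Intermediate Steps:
p = -45968 (p = -24011 - 21957 = -45968)
(-9023 + 14146)/(1/(20852 + p) - 43950) = (-9023 + 14146)/(1/(20852 - 45968) - 43950) = 5123/(1/(-25116) - 43950) = 5123/(-1/25116 - 43950) = 5123/(-1103848201/25116) = 5123*(-25116/1103848201) = -128669268/1103848201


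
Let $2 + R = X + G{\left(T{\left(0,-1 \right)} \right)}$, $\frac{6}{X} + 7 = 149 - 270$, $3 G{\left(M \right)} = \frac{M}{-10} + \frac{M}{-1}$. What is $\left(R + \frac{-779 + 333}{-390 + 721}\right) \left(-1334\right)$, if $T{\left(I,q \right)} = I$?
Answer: $\frac{47960635}{10592} \approx 4528.0$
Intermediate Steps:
$G{\left(M \right)} = - \frac{11 M}{30}$ ($G{\left(M \right)} = \frac{\frac{M}{-10} + \frac{M}{-1}}{3} = \frac{M \left(- \frac{1}{10}\right) + M \left(-1\right)}{3} = \frac{- \frac{M}{10} - M}{3} = \frac{\left(- \frac{11}{10}\right) M}{3} = - \frac{11 M}{30}$)
$X = - \frac{3}{64}$ ($X = \frac{6}{-7 + \left(149 - 270\right)} = \frac{6}{-7 - 121} = \frac{6}{-128} = 6 \left(- \frac{1}{128}\right) = - \frac{3}{64} \approx -0.046875$)
$R = - \frac{131}{64}$ ($R = -2 - \frac{3}{64} = - \frac{131}{64} \approx -2.0469$)
$\left(R + \frac{-779 + 333}{-390 + 721}\right) \left(-1334\right) = \left(- \frac{131}{64} + \frac{-779 + 333}{-390 + 721}\right) \left(-1334\right) = \left(- \frac{131}{64} - \frac{446}{331}\right) \left(-1334\right) = \left(- \frac{71905}{21184}\right) \left(-1334\right) = \frac{47960635}{10592}$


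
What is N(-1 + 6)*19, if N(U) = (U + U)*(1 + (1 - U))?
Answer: -570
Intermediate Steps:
N(U) = 2*U*(2 - U) (N(U) = (2*U)*(2 - U) = 2*U*(2 - U))
N(-1 + 6)*19 = (2*(-1 + 6)*(2 - (-1 + 6)))*19 = (2*5*(2 - 1*5))*19 = (2*5*(2 - 5))*19 = (2*5*(-3))*19 = -30*19 = -570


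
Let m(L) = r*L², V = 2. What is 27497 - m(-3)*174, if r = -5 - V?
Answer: 38459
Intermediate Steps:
r = -7 (r = -5 - 1*2 = -5 - 2 = -7)
m(L) = -7*L²
27497 - m(-3)*174 = 27497 - (-7*(-3)²)*174 = 27497 - (-7*9)*174 = 27497 - (-63)*174 = 27497 - 1*(-10962) = 27497 + 10962 = 38459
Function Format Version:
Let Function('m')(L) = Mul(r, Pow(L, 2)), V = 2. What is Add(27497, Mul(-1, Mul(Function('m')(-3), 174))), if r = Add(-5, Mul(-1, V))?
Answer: 38459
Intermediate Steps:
r = -7 (r = Add(-5, Mul(-1, 2)) = Add(-5, -2) = -7)
Function('m')(L) = Mul(-7, Pow(L, 2))
Add(27497, Mul(-1, Mul(Function('m')(-3), 174))) = Add(27497, Mul(-1, Mul(Mul(-7, Pow(-3, 2)), 174))) = Add(27497, Mul(-1, Mul(Mul(-7, 9), 174))) = Add(27497, Mul(-1, Mul(-63, 174))) = Add(27497, Mul(-1, -10962)) = Add(27497, 10962) = 38459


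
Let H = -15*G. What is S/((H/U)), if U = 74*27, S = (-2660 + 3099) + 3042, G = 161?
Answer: -2318346/805 ≈ -2879.9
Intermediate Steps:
S = 3481 (S = 439 + 3042 = 3481)
U = 1998
H = -2415 (H = -15*161 = -2415)
S/((H/U)) = 3481/((-2415/1998)) = 3481/((-2415*1/1998)) = 3481/(-805/666) = 3481*(-666/805) = -2318346/805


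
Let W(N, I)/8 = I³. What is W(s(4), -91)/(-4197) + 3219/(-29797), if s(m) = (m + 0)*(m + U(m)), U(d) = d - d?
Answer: 179619730553/125058009 ≈ 1436.3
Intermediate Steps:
U(d) = 0
s(m) = m² (s(m) = (m + 0)*(m + 0) = m*m = m²)
W(N, I) = 8*I³
W(s(4), -91)/(-4197) + 3219/(-29797) = (8*(-91)³)/(-4197) + 3219/(-29797) = (8*(-753571))*(-1/4197) + 3219*(-1/29797) = -6028568*(-1/4197) - 3219/29797 = 6028568/4197 - 3219/29797 = 179619730553/125058009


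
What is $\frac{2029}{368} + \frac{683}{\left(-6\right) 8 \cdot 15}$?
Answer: $\frac{18899}{4140} \approx 4.565$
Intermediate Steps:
$\frac{2029}{368} + \frac{683}{\left(-6\right) 8 \cdot 15} = 2029 \cdot \frac{1}{368} + \frac{683}{\left(-48\right) 15} = \frac{2029}{368} + \frac{683}{-720} = \frac{2029}{368} + 683 \left(- \frac{1}{720}\right) = \frac{2029}{368} - \frac{683}{720} = \frac{18899}{4140}$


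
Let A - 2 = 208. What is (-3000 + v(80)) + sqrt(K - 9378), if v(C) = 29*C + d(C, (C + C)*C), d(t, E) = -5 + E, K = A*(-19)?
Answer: 12115 + 2*I*sqrt(3342) ≈ 12115.0 + 115.62*I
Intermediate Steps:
A = 210 (A = 2 + 208 = 210)
K = -3990 (K = 210*(-19) = -3990)
v(C) = -5 + 2*C**2 + 29*C (v(C) = 29*C + (-5 + (C + C)*C) = 29*C + (-5 + (2*C)*C) = 29*C + (-5 + 2*C**2) = -5 + 2*C**2 + 29*C)
(-3000 + v(80)) + sqrt(K - 9378) = (-3000 + (-5 + 2*80**2 + 29*80)) + sqrt(-3990 - 9378) = (-3000 + (-5 + 2*6400 + 2320)) + sqrt(-13368) = (-3000 + (-5 + 12800 + 2320)) + 2*I*sqrt(3342) = (-3000 + 15115) + 2*I*sqrt(3342) = 12115 + 2*I*sqrt(3342)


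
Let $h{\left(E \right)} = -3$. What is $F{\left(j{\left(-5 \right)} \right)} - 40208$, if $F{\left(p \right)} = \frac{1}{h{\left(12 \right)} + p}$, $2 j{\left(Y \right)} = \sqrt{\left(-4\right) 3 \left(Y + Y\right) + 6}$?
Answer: $- \frac{603118}{15} + \frac{\sqrt{14}}{15} \approx -40208.0$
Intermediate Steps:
$j{\left(Y \right)} = \frac{\sqrt{6 - 24 Y}}{2}$ ($j{\left(Y \right)} = \frac{\sqrt{\left(-4\right) 3 \left(Y + Y\right) + 6}}{2} = \frac{\sqrt{- 12 \cdot 2 Y + 6}}{2} = \frac{\sqrt{- 24 Y + 6}}{2} = \frac{\sqrt{6 - 24 Y}}{2}$)
$F{\left(p \right)} = \frac{1}{-3 + p}$
$F{\left(j{\left(-5 \right)} \right)} - 40208 = \frac{1}{-3 + \frac{\sqrt{6 - -120}}{2}} - 40208 = \frac{1}{-3 + \frac{\sqrt{6 + 120}}{2}} - 40208 = \frac{1}{-3 + \frac{\sqrt{126}}{2}} - 40208 = \frac{1}{-3 + \frac{3 \sqrt{14}}{2}} - 40208 = -40208 + \frac{1}{-3 + \frac{3 \sqrt{14}}{2}}$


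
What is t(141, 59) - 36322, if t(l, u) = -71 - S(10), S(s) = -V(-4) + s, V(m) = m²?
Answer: -36387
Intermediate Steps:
S(s) = -16 + s (S(s) = -1*(-4)² + s = -1*16 + s = -16 + s)
t(l, u) = -65 (t(l, u) = -71 - (-16 + 10) = -71 - 1*(-6) = -71 + 6 = -65)
t(141, 59) - 36322 = -65 - 36322 = -36387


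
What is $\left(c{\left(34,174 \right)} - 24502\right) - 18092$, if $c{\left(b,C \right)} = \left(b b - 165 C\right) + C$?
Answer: $-69974$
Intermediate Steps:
$c{\left(b,C \right)} = b^{2} - 164 C$ ($c{\left(b,C \right)} = \left(b^{2} - 165 C\right) + C = b^{2} - 164 C$)
$\left(c{\left(34,174 \right)} - 24502\right) - 18092 = \left(\left(34^{2} - 28536\right) - 24502\right) - 18092 = \left(\left(1156 - 28536\right) - 24502\right) - 18092 = \left(-27380 - 24502\right) - 18092 = -51882 - 18092 = -69974$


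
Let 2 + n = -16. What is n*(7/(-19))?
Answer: 126/19 ≈ 6.6316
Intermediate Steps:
n = -18 (n = -2 - 16 = -18)
n*(7/(-19)) = -126/(-19) = -126*(-1)/19 = -18*(-7/19) = 126/19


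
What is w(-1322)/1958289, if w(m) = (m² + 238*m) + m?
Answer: 477242/652763 ≈ 0.73111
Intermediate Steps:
w(m) = m² + 239*m
w(-1322)/1958289 = -1322*(239 - 1322)/1958289 = -1322*(-1083)*(1/1958289) = 1431726*(1/1958289) = 477242/652763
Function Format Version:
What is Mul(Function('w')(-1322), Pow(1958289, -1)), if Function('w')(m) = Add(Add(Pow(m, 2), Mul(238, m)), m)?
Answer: Rational(477242, 652763) ≈ 0.73111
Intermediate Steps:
Function('w')(m) = Add(Pow(m, 2), Mul(239, m))
Mul(Function('w')(-1322), Pow(1958289, -1)) = Mul(Mul(-1322, Add(239, -1322)), Pow(1958289, -1)) = Mul(Mul(-1322, -1083), Rational(1, 1958289)) = Mul(1431726, Rational(1, 1958289)) = Rational(477242, 652763)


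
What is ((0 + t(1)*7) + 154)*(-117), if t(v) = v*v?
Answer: -18837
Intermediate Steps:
t(v) = v²
((0 + t(1)*7) + 154)*(-117) = ((0 + 1²*7) + 154)*(-117) = ((0 + 1*7) + 154)*(-117) = ((0 + 7) + 154)*(-117) = (7 + 154)*(-117) = 161*(-117) = -18837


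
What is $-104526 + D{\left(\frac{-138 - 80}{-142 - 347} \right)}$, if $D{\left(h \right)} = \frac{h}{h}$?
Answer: $-104525$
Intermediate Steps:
$D{\left(h \right)} = 1$
$-104526 + D{\left(\frac{-138 - 80}{-142 - 347} \right)} = -104526 + 1 = -104525$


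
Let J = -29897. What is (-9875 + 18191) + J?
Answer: -21581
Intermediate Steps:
(-9875 + 18191) + J = (-9875 + 18191) - 29897 = 8316 - 29897 = -21581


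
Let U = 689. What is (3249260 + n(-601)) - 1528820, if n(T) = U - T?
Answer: 1721730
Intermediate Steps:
n(T) = 689 - T
(3249260 + n(-601)) - 1528820 = (3249260 + (689 - 1*(-601))) - 1528820 = (3249260 + (689 + 601)) - 1528820 = (3249260 + 1290) - 1528820 = 3250550 - 1528820 = 1721730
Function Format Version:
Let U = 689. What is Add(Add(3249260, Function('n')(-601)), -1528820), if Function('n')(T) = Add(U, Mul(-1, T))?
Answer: 1721730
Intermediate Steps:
Function('n')(T) = Add(689, Mul(-1, T))
Add(Add(3249260, Function('n')(-601)), -1528820) = Add(Add(3249260, Add(689, Mul(-1, -601))), -1528820) = Add(Add(3249260, Add(689, 601)), -1528820) = Add(Add(3249260, 1290), -1528820) = Add(3250550, -1528820) = 1721730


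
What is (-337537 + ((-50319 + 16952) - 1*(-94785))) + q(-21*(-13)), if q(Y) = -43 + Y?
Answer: -275889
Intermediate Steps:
(-337537 + ((-50319 + 16952) - 1*(-94785))) + q(-21*(-13)) = (-337537 + ((-50319 + 16952) - 1*(-94785))) + (-43 - 21*(-13)) = (-337537 + (-33367 + 94785)) + (-43 + 273) = (-337537 + 61418) + 230 = -276119 + 230 = -275889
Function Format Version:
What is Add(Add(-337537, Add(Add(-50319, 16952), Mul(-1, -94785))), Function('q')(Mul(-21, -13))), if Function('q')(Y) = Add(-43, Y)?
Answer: -275889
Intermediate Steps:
Add(Add(-337537, Add(Add(-50319, 16952), Mul(-1, -94785))), Function('q')(Mul(-21, -13))) = Add(Add(-337537, Add(Add(-50319, 16952), Mul(-1, -94785))), Add(-43, Mul(-21, -13))) = Add(Add(-337537, Add(-33367, 94785)), Add(-43, 273)) = Add(Add(-337537, 61418), 230) = Add(-276119, 230) = -275889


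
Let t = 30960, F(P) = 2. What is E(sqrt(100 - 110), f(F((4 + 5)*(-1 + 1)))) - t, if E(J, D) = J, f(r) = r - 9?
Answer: -30960 + I*sqrt(10) ≈ -30960.0 + 3.1623*I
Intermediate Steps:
f(r) = -9 + r
E(sqrt(100 - 110), f(F((4 + 5)*(-1 + 1)))) - t = sqrt(100 - 110) - 1*30960 = sqrt(-10) - 30960 = I*sqrt(10) - 30960 = -30960 + I*sqrt(10)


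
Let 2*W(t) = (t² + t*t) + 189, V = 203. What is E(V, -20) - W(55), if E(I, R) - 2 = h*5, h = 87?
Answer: -5365/2 ≈ -2682.5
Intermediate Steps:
W(t) = 189/2 + t² (W(t) = ((t² + t*t) + 189)/2 = ((t² + t²) + 189)/2 = (2*t² + 189)/2 = (189 + 2*t²)/2 = 189/2 + t²)
E(I, R) = 437 (E(I, R) = 2 + 87*5 = 2 + 435 = 437)
E(V, -20) - W(55) = 437 - (189/2 + 55²) = 437 - (189/2 + 3025) = 437 - 1*6239/2 = 437 - 6239/2 = -5365/2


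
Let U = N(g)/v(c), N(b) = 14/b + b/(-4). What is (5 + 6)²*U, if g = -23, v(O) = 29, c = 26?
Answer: 57233/2668 ≈ 21.452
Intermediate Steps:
N(b) = 14/b - b/4 (N(b) = 14/b + b*(-¼) = 14/b - b/4)
U = 473/2668 (U = (14/(-23) - ¼*(-23))/29 = (14*(-1/23) + 23/4)*(1/29) = (-14/23 + 23/4)*(1/29) = (473/92)*(1/29) = 473/2668 ≈ 0.17729)
(5 + 6)²*U = (5 + 6)²*(473/2668) = 11²*(473/2668) = 121*(473/2668) = 57233/2668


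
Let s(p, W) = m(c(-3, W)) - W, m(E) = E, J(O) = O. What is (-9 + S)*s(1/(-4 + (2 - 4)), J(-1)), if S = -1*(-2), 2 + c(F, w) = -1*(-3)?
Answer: -14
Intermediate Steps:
c(F, w) = 1 (c(F, w) = -2 - 1*(-3) = -2 + 3 = 1)
s(p, W) = 1 - W
S = 2
(-9 + S)*s(1/(-4 + (2 - 4)), J(-1)) = (-9 + 2)*(1 - 1*(-1)) = -7*(1 + 1) = -7*2 = -14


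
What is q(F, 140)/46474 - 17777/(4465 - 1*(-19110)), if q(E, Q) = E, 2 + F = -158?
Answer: -414970149/547812275 ≈ -0.75750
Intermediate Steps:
F = -160 (F = -2 - 158 = -160)
q(F, 140)/46474 - 17777/(4465 - 1*(-19110)) = -160/46474 - 17777/(4465 - 1*(-19110)) = -160*1/46474 - 17777/(4465 + 19110) = -80/23237 - 17777/23575 = -414970149/547812275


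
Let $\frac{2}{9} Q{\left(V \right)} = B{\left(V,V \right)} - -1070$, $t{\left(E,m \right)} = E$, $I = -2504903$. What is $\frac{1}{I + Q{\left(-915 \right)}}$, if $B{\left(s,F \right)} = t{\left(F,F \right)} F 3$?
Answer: $\frac{2}{17604899} \approx 1.136 \cdot 10^{-7}$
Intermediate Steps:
$B{\left(s,F \right)} = 3 F^{2}$ ($B{\left(s,F \right)} = F F 3 = F^{2} \cdot 3 = 3 F^{2}$)
$Q{\left(V \right)} = 4815 + \frac{27 V^{2}}{2}$ ($Q{\left(V \right)} = \frac{9 \left(3 V^{2} - -1070\right)}{2} = \frac{9 \left(3 V^{2} + 1070\right)}{2} = \frac{9 \left(1070 + 3 V^{2}\right)}{2} = 4815 + \frac{27 V^{2}}{2}$)
$\frac{1}{I + Q{\left(-915 \right)}} = \frac{1}{-2504903 + \left(4815 + \frac{27 \left(-915\right)^{2}}{2}\right)} = \frac{1}{-2504903 + \left(4815 + \frac{27}{2} \cdot 837225\right)} = \frac{1}{-2504903 + \left(4815 + \frac{22605075}{2}\right)} = \frac{1}{-2504903 + \frac{22614705}{2}} = \frac{1}{\frac{17604899}{2}} = \frac{2}{17604899}$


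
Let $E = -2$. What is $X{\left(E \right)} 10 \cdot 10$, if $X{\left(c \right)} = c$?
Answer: $-200$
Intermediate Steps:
$X{\left(E \right)} 10 \cdot 10 = \left(-2\right) 10 \cdot 10 = \left(-20\right) 10 = -200$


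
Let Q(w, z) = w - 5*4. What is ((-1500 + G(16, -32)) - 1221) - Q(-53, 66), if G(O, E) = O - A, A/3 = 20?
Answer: -2692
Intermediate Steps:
A = 60 (A = 3*20 = 60)
G(O, E) = -60 + O (G(O, E) = O - 1*60 = O - 60 = -60 + O)
Q(w, z) = -20 + w (Q(w, z) = w - 20 = -20 + w)
((-1500 + G(16, -32)) - 1221) - Q(-53, 66) = ((-1500 + (-60 + 16)) - 1221) - (-20 - 53) = ((-1500 - 44) - 1221) - 1*(-73) = (-1544 - 1221) + 73 = -2765 + 73 = -2692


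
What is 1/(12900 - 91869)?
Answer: -1/78969 ≈ -1.2663e-5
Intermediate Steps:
1/(12900 - 91869) = 1/(-78969) = -1/78969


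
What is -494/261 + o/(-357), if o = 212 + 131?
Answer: -12661/4437 ≈ -2.8535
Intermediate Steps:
o = 343
-494/261 + o/(-357) = -494/261 + 343/(-357) = -494*1/261 + 343*(-1/357) = -494/261 - 49/51 = -12661/4437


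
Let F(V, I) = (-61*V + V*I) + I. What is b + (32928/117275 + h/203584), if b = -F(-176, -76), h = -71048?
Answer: -71733583278731/2984414200 ≈ -24036.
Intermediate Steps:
F(V, I) = I - 61*V + I*V (F(V, I) = (-61*V + I*V) + I = I - 61*V + I*V)
b = -24036 (b = -(-76 - 61*(-176) - 76*(-176)) = -(-76 + 10736 + 13376) = -1*24036 = -24036)
b + (32928/117275 + h/203584) = -24036 + (32928/117275 - 71048/203584) = -24036 + (32928*(1/117275) - 71048*1/203584) = -24036 + (32928/117275 - 8881/25448) = -24036 - 203567531/2984414200 = -71733583278731/2984414200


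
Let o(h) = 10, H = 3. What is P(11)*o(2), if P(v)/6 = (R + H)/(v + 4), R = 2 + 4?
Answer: 36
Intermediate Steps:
R = 6
P(v) = 54/(4 + v) (P(v) = 6*((6 + 3)/(v + 4)) = 6*(9/(4 + v)) = 54/(4 + v))
P(11)*o(2) = (54/(4 + 11))*10 = (54/15)*10 = (54*(1/15))*10 = (18/5)*10 = 36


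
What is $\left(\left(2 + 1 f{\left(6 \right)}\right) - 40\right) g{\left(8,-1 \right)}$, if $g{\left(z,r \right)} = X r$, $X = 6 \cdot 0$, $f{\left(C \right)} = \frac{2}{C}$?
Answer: $0$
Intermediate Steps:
$X = 0$
$g{\left(z,r \right)} = 0$ ($g{\left(z,r \right)} = 0 r = 0$)
$\left(\left(2 + 1 f{\left(6 \right)}\right) - 40\right) g{\left(8,-1 \right)} = \left(\left(2 + 1 \cdot \frac{2}{6}\right) - 40\right) 0 = \left(\left(2 + 1 \cdot 2 \cdot \frac{1}{6}\right) - 40\right) 0 = \left(\left(2 + 1 \cdot \frac{1}{3}\right) - 40\right) 0 = \left(\left(2 + \frac{1}{3}\right) - 40\right) 0 = \left(\frac{7}{3} - 40\right) 0 = \left(- \frac{113}{3}\right) 0 = 0$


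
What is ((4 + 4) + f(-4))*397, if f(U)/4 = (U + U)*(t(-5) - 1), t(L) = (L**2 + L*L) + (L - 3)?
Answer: -517688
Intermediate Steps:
t(L) = -3 + L + 2*L**2 (t(L) = (L**2 + L**2) + (-3 + L) = 2*L**2 + (-3 + L) = -3 + L + 2*L**2)
f(U) = 328*U (f(U) = 4*((U + U)*((-3 - 5 + 2*(-5)**2) - 1)) = 4*((2*U)*((-3 - 5 + 2*25) - 1)) = 4*((2*U)*((-3 - 5 + 50) - 1)) = 4*((2*U)*(42 - 1)) = 4*((2*U)*41) = 4*(82*U) = 328*U)
((4 + 4) + f(-4))*397 = ((4 + 4) + 328*(-4))*397 = (8 - 1312)*397 = -1304*397 = -517688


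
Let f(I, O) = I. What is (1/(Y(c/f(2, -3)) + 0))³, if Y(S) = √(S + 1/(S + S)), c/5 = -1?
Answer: 10*I*√30/243 ≈ 0.2254*I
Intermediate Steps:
c = -5 (c = 5*(-1) = -5)
Y(S) = √(S + 1/(2*S))
(1/(Y(c/f(2, -3)) + 0))³ = (1/(√(2/((-5/2)) + 4*(-5/2))/2 + 0))³ = (1/(√(2/((-5*½)) + 4*(-5*½))/2 + 0))³ = (1/(√(2/(-5/2) + 4*(-5/2))/2 + 0))³ = (1/(√(2*(-⅖) - 10)/2 + 0))³ = (1/(√(-⅘ - 10)/2 + 0))³ = (1/(√(-54/5)/2 + 0))³ = (1/((3*I*√30/5)/2 + 0))³ = (1/(3*I*√30/10 + 0))³ = (1/(3*I*√30/10))³ = (-I*√30/9)³ = 10*I*√30/243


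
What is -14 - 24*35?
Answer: -854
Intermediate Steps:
-14 - 24*35 = -14 - 840 = -854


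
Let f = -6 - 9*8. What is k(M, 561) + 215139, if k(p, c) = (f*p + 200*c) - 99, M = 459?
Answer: 291438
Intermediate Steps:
f = -78 (f = -6 - 72 = -78)
k(p, c) = -99 - 78*p + 200*c (k(p, c) = (-78*p + 200*c) - 99 = -99 - 78*p + 200*c)
k(M, 561) + 215139 = (-99 - 78*459 + 200*561) + 215139 = (-99 - 35802 + 112200) + 215139 = 76299 + 215139 = 291438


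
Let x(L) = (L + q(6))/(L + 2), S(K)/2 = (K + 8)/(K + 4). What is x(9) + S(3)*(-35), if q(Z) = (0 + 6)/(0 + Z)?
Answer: -1200/11 ≈ -109.09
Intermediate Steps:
S(K) = 2*(8 + K)/(4 + K) (S(K) = 2*((K + 8)/(K + 4)) = 2*((8 + K)/(4 + K)) = 2*(8 + K)/(4 + K))
q(Z) = 6/Z
x(L) = (1 + L)/(2 + L) (x(L) = (L + 6/6)/(L + 2) = (L + 6*(⅙))/(2 + L) = (L + 1)/(2 + L) = (1 + L)/(2 + L))
x(9) + S(3)*(-35) = (1 + 9)/(2 + 9) + (2*(8 + 3)/(4 + 3))*(-35) = 10/11 + (2*11/7)*(-35) = (1/11)*10 + (2*(⅐)*11)*(-35) = 10/11 + (22/7)*(-35) = 10/11 - 110 = -1200/11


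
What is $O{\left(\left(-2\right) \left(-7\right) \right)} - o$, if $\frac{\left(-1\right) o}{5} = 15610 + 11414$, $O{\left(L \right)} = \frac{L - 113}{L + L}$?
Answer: $\frac{3783261}{28} \approx 1.3512 \cdot 10^{5}$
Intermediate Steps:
$O{\left(L \right)} = \frac{-113 + L}{2 L}$
$o = -135120$ ($o = - 5 \left(15610 + 11414\right) = \left(-5\right) 27024 = -135120$)
$O{\left(\left(-2\right) \left(-7\right) \right)} - o = \frac{-113 - -14}{2 \left(\left(-2\right) \left(-7\right)\right)} - -135120 = \frac{-113 + 14}{2 \cdot 14} + 135120 = \frac{1}{2} \cdot \frac{1}{14} \left(-99\right) + 135120 = - \frac{99}{28} + 135120 = \frac{3783261}{28}$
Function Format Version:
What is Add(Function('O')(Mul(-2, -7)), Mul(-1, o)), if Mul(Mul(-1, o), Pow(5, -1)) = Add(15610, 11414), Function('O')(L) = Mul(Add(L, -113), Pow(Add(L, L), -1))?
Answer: Rational(3783261, 28) ≈ 1.3512e+5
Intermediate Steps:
Function('O')(L) = Mul(Rational(1, 2), Pow(L, -1), Add(-113, L)) (Function('O')(L) = Mul(Add(-113, L), Pow(Mul(2, L), -1)) = Mul(Add(-113, L), Mul(Rational(1, 2), Pow(L, -1))) = Mul(Rational(1, 2), Pow(L, -1), Add(-113, L)))
o = -135120 (o = Mul(-5, Add(15610, 11414)) = Mul(-5, 27024) = -135120)
Add(Function('O')(Mul(-2, -7)), Mul(-1, o)) = Add(Mul(Rational(1, 2), Pow(Mul(-2, -7), -1), Add(-113, Mul(-2, -7))), Mul(-1, -135120)) = Add(Mul(Rational(1, 2), Pow(14, -1), Add(-113, 14)), 135120) = Add(Mul(Rational(1, 2), Rational(1, 14), -99), 135120) = Add(Rational(-99, 28), 135120) = Rational(3783261, 28)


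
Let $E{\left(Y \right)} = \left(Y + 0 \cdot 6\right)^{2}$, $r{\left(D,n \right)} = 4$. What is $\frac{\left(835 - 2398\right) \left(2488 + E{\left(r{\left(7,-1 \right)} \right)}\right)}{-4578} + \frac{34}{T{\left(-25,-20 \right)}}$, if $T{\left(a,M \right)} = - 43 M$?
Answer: $\frac{280498531}{328090} \approx 854.94$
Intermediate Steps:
$E{\left(Y \right)} = Y^{2}$ ($E{\left(Y \right)} = \left(Y + 0\right)^{2} = Y^{2}$)
$\frac{\left(835 - 2398\right) \left(2488 + E{\left(r{\left(7,-1 \right)} \right)}\right)}{-4578} + \frac{34}{T{\left(-25,-20 \right)}} = \frac{\left(835 - 2398\right) \left(2488 + 4^{2}\right)}{-4578} + \frac{34}{\left(-43\right) \left(-20\right)} = - 1563 \left(2488 + 16\right) \left(- \frac{1}{4578}\right) + \frac{34}{860} = \left(-1563\right) 2504 \left(- \frac{1}{4578}\right) + 34 \cdot \frac{1}{860} = \left(-3913752\right) \left(- \frac{1}{4578}\right) + \frac{17}{430} = \frac{652292}{763} + \frac{17}{430} = \frac{280498531}{328090}$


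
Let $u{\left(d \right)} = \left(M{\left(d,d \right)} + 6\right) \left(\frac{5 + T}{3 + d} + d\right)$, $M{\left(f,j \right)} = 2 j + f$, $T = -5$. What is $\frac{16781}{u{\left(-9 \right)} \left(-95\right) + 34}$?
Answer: $- \frac{16781}{17921} \approx -0.93639$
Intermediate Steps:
$M{\left(f,j \right)} = f + 2 j$
$u{\left(d \right)} = d \left(6 + 3 d\right)$ ($u{\left(d \right)} = \left(\left(d + 2 d\right) + 6\right) \left(\frac{5 - 5}{3 + d} + d\right) = \left(3 d + 6\right) \left(\frac{0}{3 + d} + d\right) = \left(6 + 3 d\right) \left(0 + d\right) = \left(6 + 3 d\right) d = d \left(6 + 3 d\right)$)
$\frac{16781}{u{\left(-9 \right)} \left(-95\right) + 34} = \frac{16781}{3 \left(-9\right) \left(2 - 9\right) \left(-95\right) + 34} = \frac{16781}{3 \left(-9\right) \left(-7\right) \left(-95\right) + 34} = \frac{16781}{189 \left(-95\right) + 34} = \frac{16781}{-17955 + 34} = \frac{16781}{-17921} = 16781 \left(- \frac{1}{17921}\right) = - \frac{16781}{17921}$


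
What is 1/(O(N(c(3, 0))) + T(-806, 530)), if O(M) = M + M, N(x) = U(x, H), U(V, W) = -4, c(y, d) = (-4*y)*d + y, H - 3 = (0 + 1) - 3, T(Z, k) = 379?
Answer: 1/371 ≈ 0.0026954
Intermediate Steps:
H = 1 (H = 3 + ((0 + 1) - 3) = 3 + (1 - 3) = 3 - 2 = 1)
c(y, d) = y - 4*d*y (c(y, d) = -4*d*y + y = y - 4*d*y)
N(x) = -4
O(M) = 2*M
1/(O(N(c(3, 0))) + T(-806, 530)) = 1/(2*(-4) + 379) = 1/(-8 + 379) = 1/371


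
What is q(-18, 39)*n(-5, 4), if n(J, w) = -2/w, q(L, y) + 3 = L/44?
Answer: 75/44 ≈ 1.7045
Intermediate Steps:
q(L, y) = -3 + L/44
q(-18, 39)*n(-5, 4) = (-3 + (1/44)*(-18))*(-2/4) = (-3 - 9/22)*(-2*¼) = -75/22*(-½) = 75/44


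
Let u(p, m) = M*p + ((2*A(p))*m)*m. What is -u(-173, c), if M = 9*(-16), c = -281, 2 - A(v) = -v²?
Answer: -4726788294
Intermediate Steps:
A(v) = 2 + v² (A(v) = 2 - (-1)*v² = 2 + v²)
M = -144
u(p, m) = -144*p + m²*(4 + 2*p²) (u(p, m) = -144*p + ((2*(2 + p²))*m)*m = -144*p + ((4 + 2*p²)*m)*m = -144*p + (m*(4 + 2*p²))*m = -144*p + m²*(4 + 2*p²))
-u(-173, c) = -(-144*(-173) + 2*(-281)²*(2 + (-173)²)) = -(24912 + 2*78961*(2 + 29929)) = -(24912 + 2*78961*29931) = -(24912 + 4726763382) = -1*4726788294 = -4726788294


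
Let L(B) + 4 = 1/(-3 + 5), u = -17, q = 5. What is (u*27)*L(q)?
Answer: 3213/2 ≈ 1606.5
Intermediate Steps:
L(B) = -7/2 (L(B) = -4 + 1/(-3 + 5) = -4 + 1/2 = -4 + ½ = -7/2)
(u*27)*L(q) = -17*27*(-7/2) = -459*(-7/2) = 3213/2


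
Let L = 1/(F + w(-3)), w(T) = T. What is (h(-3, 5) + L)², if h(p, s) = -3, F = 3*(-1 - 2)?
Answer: 1369/144 ≈ 9.5069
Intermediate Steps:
F = -9 (F = 3*(-3) = -9)
L = -1/12 (L = 1/(-9 - 3) = 1/(-12) = -1/12 ≈ -0.083333)
(h(-3, 5) + L)² = (-3 - 1/12)² = (-37/12)² = 1369/144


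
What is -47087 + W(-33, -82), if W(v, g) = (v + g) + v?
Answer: -47235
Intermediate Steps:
W(v, g) = g + 2*v (W(v, g) = (g + v) + v = g + 2*v)
-47087 + W(-33, -82) = -47087 + (-82 + 2*(-33)) = -47087 + (-82 - 66) = -47087 - 148 = -47235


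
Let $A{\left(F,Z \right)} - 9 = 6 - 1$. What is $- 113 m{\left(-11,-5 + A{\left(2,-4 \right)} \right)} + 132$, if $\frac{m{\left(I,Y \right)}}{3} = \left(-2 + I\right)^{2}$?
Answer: $-57159$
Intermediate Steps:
$A{\left(F,Z \right)} = 14$ ($A{\left(F,Z \right)} = 9 + \left(6 - 1\right) = 9 + 5 = 14$)
$m{\left(I,Y \right)} = 3 \left(-2 + I\right)^{2}$
$- 113 m{\left(-11,-5 + A{\left(2,-4 \right)} \right)} + 132 = - 113 \cdot 3 \left(-2 - 11\right)^{2} + 132 = - 113 \cdot 3 \left(-13\right)^{2} + 132 = - 113 \cdot 3 \cdot 169 + 132 = \left(-113\right) 507 + 132 = -57291 + 132 = -57159$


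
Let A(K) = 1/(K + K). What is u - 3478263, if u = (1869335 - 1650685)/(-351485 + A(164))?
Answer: -400998852980977/115287079 ≈ -3.4783e+6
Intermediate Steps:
A(K) = 1/(2*K)
u = -71717200/115287079 (u = (1869335 - 1650685)/(-351485 + (½)/164) = 218650/(-351485 + (½)*(1/164)) = 218650/(-351485 + 1/328) = 218650/(-115287079/328) = 218650*(-328/115287079) = -71717200/115287079 ≈ -0.62208)
u - 3478263 = -71717200/115287079 - 3478263 = -400998852980977/115287079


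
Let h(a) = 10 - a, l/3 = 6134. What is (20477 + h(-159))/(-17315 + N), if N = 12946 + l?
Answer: 20646/14033 ≈ 1.4712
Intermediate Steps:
l = 18402 (l = 3*6134 = 18402)
N = 31348 (N = 12946 + 18402 = 31348)
(20477 + h(-159))/(-17315 + N) = (20477 + (10 - 1*(-159)))/(-17315 + 31348) = (20477 + (10 + 159))/14033 = (20477 + 169)*(1/14033) = 20646*(1/14033) = 20646/14033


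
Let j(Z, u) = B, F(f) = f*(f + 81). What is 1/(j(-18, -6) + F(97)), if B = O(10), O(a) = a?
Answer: 1/17276 ≈ 5.7884e-5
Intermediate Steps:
F(f) = f*(81 + f)
B = 10
j(Z, u) = 10
1/(j(-18, -6) + F(97)) = 1/(10 + 97*(81 + 97)) = 1/(10 + 97*178) = 1/(10 + 17266) = 1/17276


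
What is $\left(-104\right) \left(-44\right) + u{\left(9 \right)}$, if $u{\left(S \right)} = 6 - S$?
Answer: $4573$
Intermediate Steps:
$\left(-104\right) \left(-44\right) + u{\left(9 \right)} = \left(-104\right) \left(-44\right) + \left(6 - 9\right) = 4576 + \left(6 - 9\right) = 4576 - 3 = 4573$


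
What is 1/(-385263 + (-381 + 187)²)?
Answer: -1/347627 ≈ -2.8766e-6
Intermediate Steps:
1/(-385263 + (-381 + 187)²) = 1/(-385263 + (-194)²) = 1/(-385263 + 37636) = 1/(-347627) = -1/347627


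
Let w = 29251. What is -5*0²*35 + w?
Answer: 29251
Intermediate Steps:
-5*0²*35 + w = -5*0²*35 + 29251 = -5*0*35 + 29251 = 0*35 + 29251 = 0 + 29251 = 29251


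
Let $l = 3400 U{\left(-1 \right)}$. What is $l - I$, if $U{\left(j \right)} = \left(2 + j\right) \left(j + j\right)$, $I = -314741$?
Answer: $307941$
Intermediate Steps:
$U{\left(j \right)} = 2 j \left(2 + j\right)$ ($U{\left(j \right)} = \left(2 + j\right) 2 j = 2 j \left(2 + j\right)$)
$l = -6800$ ($l = 3400 \cdot 2 \left(-1\right) \left(2 - 1\right) = 3400 \cdot 2 \left(-1\right) 1 = 3400 \left(-2\right) = -6800$)
$l - I = -6800 - -314741 = -6800 + 314741 = 307941$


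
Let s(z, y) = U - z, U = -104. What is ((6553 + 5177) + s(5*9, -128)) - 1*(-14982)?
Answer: 26563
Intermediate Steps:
s(z, y) = -104 - z
((6553 + 5177) + s(5*9, -128)) - 1*(-14982) = ((6553 + 5177) + (-104 - 5*9)) - 1*(-14982) = (11730 + (-104 - 1*45)) + 14982 = (11730 + (-104 - 45)) + 14982 = (11730 - 149) + 14982 = 11581 + 14982 = 26563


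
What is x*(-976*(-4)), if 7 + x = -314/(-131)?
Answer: -2354112/131 ≈ -17970.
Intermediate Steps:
x = -603/131 (x = -7 - 314/(-131) = -7 - 314*(-1/131) = -7 + 314/131 = -603/131 ≈ -4.6031)
x*(-976*(-4)) = -(-588528)*(-4)/131 = -603/131*3904 = -2354112/131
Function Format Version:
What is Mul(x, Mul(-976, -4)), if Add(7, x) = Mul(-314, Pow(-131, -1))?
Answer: Rational(-2354112, 131) ≈ -17970.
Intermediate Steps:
x = Rational(-603, 131) (x = Add(-7, Mul(-314, Pow(-131, -1))) = Add(-7, Mul(-314, Rational(-1, 131))) = Add(-7, Rational(314, 131)) = Rational(-603, 131) ≈ -4.6031)
Mul(x, Mul(-976, -4)) = Mul(Rational(-603, 131), Mul(-976, -4)) = Mul(Rational(-603, 131), 3904) = Rational(-2354112, 131)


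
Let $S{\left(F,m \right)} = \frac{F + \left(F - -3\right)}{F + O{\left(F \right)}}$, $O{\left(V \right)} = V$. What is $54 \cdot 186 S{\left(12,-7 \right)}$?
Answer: $\frac{22599}{2} \approx 11300.0$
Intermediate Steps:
$S{\left(F,m \right)} = \frac{3 + 2 F}{2 F}$ ($S{\left(F,m \right)} = \frac{F + \left(F - -3\right)}{F + F} = \frac{F + \left(F + 3\right)}{2 F} = \left(F + \left(3 + F\right)\right) \frac{1}{2 F} = \left(3 + 2 F\right) \frac{1}{2 F} = \frac{3 + 2 F}{2 F}$)
$54 \cdot 186 S{\left(12,-7 \right)} = 54 \cdot 186 \frac{\frac{3}{2} + 12}{12} = 10044 \cdot \frac{1}{12} \cdot \frac{27}{2} = 10044 \cdot \frac{9}{8} = \frac{22599}{2}$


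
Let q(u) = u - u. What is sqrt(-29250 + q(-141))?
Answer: 15*I*sqrt(130) ≈ 171.03*I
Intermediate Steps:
q(u) = 0
sqrt(-29250 + q(-141)) = sqrt(-29250 + 0) = sqrt(-29250) = 15*I*sqrt(130)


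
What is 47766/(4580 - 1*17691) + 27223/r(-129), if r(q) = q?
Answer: -363082567/1691319 ≈ -214.67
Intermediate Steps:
47766/(4580 - 1*17691) + 27223/r(-129) = 47766/(4580 - 1*17691) + 27223/(-129) = 47766/(4580 - 17691) + 27223*(-1/129) = 47766/(-13111) - 27223/129 = 47766*(-1/13111) - 27223/129 = -47766/13111 - 27223/129 = -363082567/1691319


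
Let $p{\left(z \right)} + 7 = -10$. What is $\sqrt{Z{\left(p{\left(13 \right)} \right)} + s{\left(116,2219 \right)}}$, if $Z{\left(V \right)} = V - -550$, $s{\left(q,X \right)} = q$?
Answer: $\sqrt{649} \approx 25.475$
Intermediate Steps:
$p{\left(z \right)} = -17$ ($p{\left(z \right)} = -7 - 10 = -17$)
$Z{\left(V \right)} = 550 + V$ ($Z{\left(V \right)} = V + 550 = 550 + V$)
$\sqrt{Z{\left(p{\left(13 \right)} \right)} + s{\left(116,2219 \right)}} = \sqrt{\left(550 - 17\right) + 116} = \sqrt{533 + 116} = \sqrt{649}$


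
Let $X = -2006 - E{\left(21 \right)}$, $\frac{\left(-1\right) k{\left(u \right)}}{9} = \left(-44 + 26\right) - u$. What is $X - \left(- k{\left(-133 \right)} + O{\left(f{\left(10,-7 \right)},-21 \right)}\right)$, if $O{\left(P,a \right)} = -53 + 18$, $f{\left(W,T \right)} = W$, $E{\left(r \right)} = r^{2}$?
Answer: $-3447$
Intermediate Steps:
$O{\left(P,a \right)} = -35$
$k{\left(u \right)} = 162 + 9 u$ ($k{\left(u \right)} = - 9 \left(\left(-44 + 26\right) - u\right) = - 9 \left(-18 - u\right) = 162 + 9 u$)
$X = -2447$ ($X = -2006 - 21^{2} = -2006 - 441 = -2447$)
$X - \left(- k{\left(-133 \right)} + O{\left(f{\left(10,-7 \right)},-21 \right)}\right) = -2447 + \left(\left(162 + 9 \left(-133\right)\right) - -35\right) = -2447 + \left(\left(162 - 1197\right) + 35\right) = -2447 + \left(-1035 + 35\right) = -2447 - 1000 = -3447$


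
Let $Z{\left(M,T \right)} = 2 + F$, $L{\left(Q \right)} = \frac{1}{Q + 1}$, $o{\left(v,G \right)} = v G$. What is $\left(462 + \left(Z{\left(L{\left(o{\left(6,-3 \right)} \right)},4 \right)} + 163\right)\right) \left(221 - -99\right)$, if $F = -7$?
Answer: $198400$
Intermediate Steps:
$o{\left(v,G \right)} = G v$
$L{\left(Q \right)} = \frac{1}{1 + Q}$
$Z{\left(M,T \right)} = -5$ ($Z{\left(M,T \right)} = 2 - 7 = -5$)
$\left(462 + \left(Z{\left(L{\left(o{\left(6,-3 \right)} \right)},4 \right)} + 163\right)\right) \left(221 - -99\right) = \left(462 + \left(-5 + 163\right)\right) \left(221 - -99\right) = \left(462 + 158\right) \left(221 + 99\right) = 620 \cdot 320 = 198400$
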